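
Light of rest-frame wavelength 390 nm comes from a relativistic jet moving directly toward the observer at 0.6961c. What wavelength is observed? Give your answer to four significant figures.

165.1 nm

Relativistic Doppler for wavelength: λ_obs = λ_src · √((1−β)/(1+β)).
With β = 0.6961: factor = √(0.3039/1.6961) = 0.42329.
λ_obs = 390 × 0.42329 = 165.1 nm.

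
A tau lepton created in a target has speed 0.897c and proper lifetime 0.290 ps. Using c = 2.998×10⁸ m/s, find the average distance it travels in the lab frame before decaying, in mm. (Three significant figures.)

γ = 1/√(1 − β²) = 1/√(1 − 0.804609) = 1/√0.195391 = 1/0.442031 = 2.2623.
Lab-frame lifetime: Δt = γτ = 2.2623 × 0.290 ps = 0.65607 ps.
Distance: d = vΔt = 0.897 × 2.998×10⁸ m/s × 6.5607×10^-13 s = 1.76×10^-4 m = 0.176 mm.

0.176 mm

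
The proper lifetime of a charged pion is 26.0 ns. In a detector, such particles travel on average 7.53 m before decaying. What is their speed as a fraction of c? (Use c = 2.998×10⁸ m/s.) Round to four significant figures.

d = βγcτ ⇒ βγ = d/(cτ) = 7.530 m / (7.7948 m) = 0.96603.
β = (βγ)/√(1+(βγ)²) = 0.96603/√1.933214 = 0.6948.

0.6948c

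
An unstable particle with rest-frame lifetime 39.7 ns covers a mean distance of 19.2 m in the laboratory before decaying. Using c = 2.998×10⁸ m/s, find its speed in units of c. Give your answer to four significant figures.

0.8499c

Lab distance = (lab lifetime)·v = γτ·βc, so βγ = d/(cτ) = 19.20/(2.998×10⁸ × 3.970×10^-8) = 1.6132.
With βγ = 1.6132: γ² = 1 + (βγ)² = 3.60241, and β = (βγ)/γ = 1.6132/1.898 = 0.8499.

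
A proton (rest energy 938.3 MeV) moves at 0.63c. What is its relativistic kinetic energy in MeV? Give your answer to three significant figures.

With β = 0.63, γ = 1/√(1 − 0.63²) = 1/√0.6031 = 1.28767.
Kinetic energy: K = (γ − 1)mc² = (1.28767 − 1) × 938.3 MeV = 0.28767 × 938.3 = 270 MeV.

270 MeV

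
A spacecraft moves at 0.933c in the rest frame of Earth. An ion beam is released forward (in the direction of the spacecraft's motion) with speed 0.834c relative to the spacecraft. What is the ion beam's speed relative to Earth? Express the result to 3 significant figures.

0.994c

In units of c, u = (u' + v)/(1 + u'v) with u' = 0.834 and v = 0.933.
Numerator: 0.834 + 0.933 = 1.767. Denominator: 1 + (0.834)(0.933) = 1.778122.
u = 1.767/1.778122 = 0.99375, so the speed is 0.994c.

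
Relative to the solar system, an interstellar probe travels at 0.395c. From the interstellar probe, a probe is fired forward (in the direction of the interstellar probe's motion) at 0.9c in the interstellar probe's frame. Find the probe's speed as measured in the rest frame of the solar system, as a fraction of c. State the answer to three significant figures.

0.955c

Relativistic velocity addition: u = (u' + v)/(1 + u'v/c²), with u' = 0.9c and v = 0.395c.
Numerator: 0.9 + 0.395 = 1.295. Denominator: 1 + (0.9)(0.395) = 1.3555.
u = 1.295/1.3555 = 0.95537, so the speed is 0.955c.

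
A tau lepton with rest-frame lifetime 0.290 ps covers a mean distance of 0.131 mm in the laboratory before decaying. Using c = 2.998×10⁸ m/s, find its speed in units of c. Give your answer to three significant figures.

Lab distance = (lab lifetime)·v = γτ·βc, so βγ = d/(cτ) = 1.310×10^-4/(2.998×10⁸ × 2.900×10^-13) = 1.5068.
With βγ = 1.5068: γ² = 1 + (βγ)² = 3.27045, and β = (βγ)/γ = 1.5068/1.80844 = 0.833.

0.833c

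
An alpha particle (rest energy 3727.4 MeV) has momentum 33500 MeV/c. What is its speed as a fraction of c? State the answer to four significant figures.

0.9939c

pc/(mc²) = 33500/3727.4 = 8.9875 = βγ = β/√(1−β²).
So β² = x²/(1 + x²) with x = 8.9875: x² = 80.7752, β² = 80.7752/81.7752 = 0.987771, β = 0.9939.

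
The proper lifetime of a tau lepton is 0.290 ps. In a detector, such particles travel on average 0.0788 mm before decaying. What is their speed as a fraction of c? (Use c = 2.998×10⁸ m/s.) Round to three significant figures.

Lab distance = (lab lifetime)·v = γτ·βc, so βγ = d/(cτ) = 7.880×10^-5/(2.998×10⁸ × 2.900×10^-13) = 0.90635.
With βγ = 0.90635: γ² = 1 + (βγ)² = 1.82147, and β = (βγ)/γ = 0.90635/1.34962 = 0.672.

0.672c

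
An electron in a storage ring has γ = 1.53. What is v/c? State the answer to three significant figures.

0.757

β = √(1 − 1/γ²) = √(1 − 1/2.3409) = √0.572814 = 0.757.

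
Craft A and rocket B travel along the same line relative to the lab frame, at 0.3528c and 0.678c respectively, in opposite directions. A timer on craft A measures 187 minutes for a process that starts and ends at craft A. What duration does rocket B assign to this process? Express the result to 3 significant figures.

The velocity of craft A relative to rocket B is (0.3528 + 0.678)c / (1 + 0.3528×0.678) = 0.83183c; relative speed 0.83183c.
At |u| = 0.83183c, γ = (1 − 0.691941)^(−1/2) = 1.8017.
The clock on craft A records proper time, so rocket B measures Δt = γΔτ = 1.8017 × 187 = 337 minutes.

337 minutes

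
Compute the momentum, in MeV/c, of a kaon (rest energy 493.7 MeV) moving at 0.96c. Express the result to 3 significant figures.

1690 MeV/c

Lorentz factor: γ = (1 − 0.9216)^(−1/2) = 3.5714.
Momentum: p = γβ·mc = 3.5714 × 0.96 × 493.7 MeV/c = 1690 MeV/c.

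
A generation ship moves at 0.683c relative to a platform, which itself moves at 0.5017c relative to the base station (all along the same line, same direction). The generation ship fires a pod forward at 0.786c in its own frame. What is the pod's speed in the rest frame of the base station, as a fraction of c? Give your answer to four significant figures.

First combine the pod and generation ship (S''→S'): u₁ = (0.786 + 0.683)/(1 + 0.786×0.683) = 1.469/1.536838 = 0.95586.
Then combine with the platform (S'→S): u = (0.95586 + 0.5017)/(1 + 0.95586×0.5017) = 1.45756/1.479554962 = 0.98513.

0.9851c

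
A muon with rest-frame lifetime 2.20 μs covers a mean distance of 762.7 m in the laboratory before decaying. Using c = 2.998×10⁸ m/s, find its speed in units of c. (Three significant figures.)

Lab distance = (lab lifetime)·v = γτ·βc, so βγ = d/(cτ) = 762.7/(2.998×10⁸ × 2.200×10^-6) = 1.1564.
With βγ = 1.1564: γ² = 1 + (βγ)² = 2.33726, and β = (βγ)/γ = 1.1564/1.52881 = 0.756.

0.756c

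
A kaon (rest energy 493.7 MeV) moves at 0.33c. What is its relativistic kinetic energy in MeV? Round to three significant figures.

29.3 MeV

γ = 1/√(1 − β²) = 1/√(1 − 0.1089) = 1/√0.8911 = 1/0.943981 = 1.059343.
Kinetic energy: K = (γ − 1)mc² = (1.059343 − 1) × 493.7 MeV = 0.059343 × 493.7 = 29.3 MeV.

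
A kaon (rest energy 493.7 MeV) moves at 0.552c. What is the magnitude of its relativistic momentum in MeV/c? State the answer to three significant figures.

327 MeV/c

Lorentz factor: γ = (1 − 0.304704)^(−1/2) = 1.1993.
Momentum: p = γβ·mc = 1.1993 × 0.552 × 493.7 MeV/c = 327 MeV/c.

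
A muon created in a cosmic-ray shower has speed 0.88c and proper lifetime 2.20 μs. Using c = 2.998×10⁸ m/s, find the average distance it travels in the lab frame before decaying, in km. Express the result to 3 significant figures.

1.22 km

Lorentz factor: γ = (1 − 0.7744)^(−1/2) = 2.1054.
Lab-frame lifetime: Δt = γτ = 2.1054 × 2.20 μs = 4.6319 μs.
Distance: d = vΔt = 0.88 × 2.998×10⁸ m/s × 4.6319×10^-6 s = 1220 m = 1.22 km.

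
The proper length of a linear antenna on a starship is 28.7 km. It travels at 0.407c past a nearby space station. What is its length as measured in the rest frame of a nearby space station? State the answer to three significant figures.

γ = 1/√(1 − β²) = 1/√(1 − 0.165649) = 1/√0.834351 = 1/0.913428 = 1.0948.
Length contraction: L = L₀/γ = 28.7/1.0948 = 26.2 km.

26.2 km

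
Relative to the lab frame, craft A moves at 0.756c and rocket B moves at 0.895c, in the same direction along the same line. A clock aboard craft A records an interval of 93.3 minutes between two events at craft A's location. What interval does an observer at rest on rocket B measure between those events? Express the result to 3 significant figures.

103 minutes

Speed of craft A in rocket B's frame: u = (v_A − v_B)/(1 − v_A v_B/c²) = (0.756 − 0.895)/(1 − 0.756×0.895) = −0.139/0.32338 = −0.42983; |u| = 0.42983c.
At |u| = 0.42983c, γ = (1 − 0.184754)^(−1/2) = 1.1075.
Craft A's interval is proper; time dilation gives Δt_B = γΔτ = 1.1075 × 93.3 minutes = 103 minutes.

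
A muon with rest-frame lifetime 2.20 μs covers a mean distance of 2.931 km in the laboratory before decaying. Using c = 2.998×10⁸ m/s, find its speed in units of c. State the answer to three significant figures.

0.976c

Lab distance = (lab lifetime)·v = γτ·βc, so βγ = d/(cτ) = 2931/(2.998×10⁸ × 2.200×10^-6) = 4.4439.
With βγ = 4.4439: γ² = 1 + (βγ)² = 20.7482, and β = (βγ)/γ = 4.4439/4.55502 = 0.976.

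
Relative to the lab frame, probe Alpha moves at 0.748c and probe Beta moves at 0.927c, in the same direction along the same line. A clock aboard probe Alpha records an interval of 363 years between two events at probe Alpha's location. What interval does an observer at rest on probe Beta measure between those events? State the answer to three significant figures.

447 years

The velocity of probe Alpha relative to probe Beta is (0.748 − 0.927)c / (1 − 0.748×0.927) = −0.58381c; relative speed 0.58381c.
At |u| = 0.58381c, γ = (1 − 0.340834)^(−1/2) = 1.2317.
Probe Alpha's interval is proper; time dilation gives Δt_B = γΔτ = 1.2317 × 363 years = 447 years.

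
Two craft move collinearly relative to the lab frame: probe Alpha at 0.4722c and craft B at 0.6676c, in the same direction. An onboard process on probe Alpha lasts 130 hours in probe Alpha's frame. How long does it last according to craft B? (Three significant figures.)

Speed of probe Alpha in craft B's frame: u = (v_A − v_B)/(1 − v_A v_B/c²) = (0.4722 − 0.6676)/(1 − 0.4722×0.6676) = −0.1954/0.68475928 = −0.28536; |u| = 0.28536c.
γ for this relative speed: γ = 1/√(1 − 0.0814303) = 1.0434.
Probe Alpha's interval is proper; time dilation gives Δt_B = γΔτ = 1.0434 × 130 hours = 136 hours.

136 hours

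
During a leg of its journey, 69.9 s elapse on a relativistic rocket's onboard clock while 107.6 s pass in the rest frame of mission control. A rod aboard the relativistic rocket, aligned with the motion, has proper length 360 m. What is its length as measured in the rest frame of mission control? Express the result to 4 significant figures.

γ = Δt/Δτ = 107.6/69.9 = 1.53934.
The rod contracts by the same γ: 360 m / 1.53934 = 233.9 m.

233.9 m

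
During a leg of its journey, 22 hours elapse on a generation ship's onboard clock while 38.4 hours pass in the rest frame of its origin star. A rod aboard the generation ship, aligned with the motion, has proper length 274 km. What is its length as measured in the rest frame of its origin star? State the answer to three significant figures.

157 km

From Δt = γΔτ: γ = 38.4/22 = 1.74545.
The rod contracts by the same γ: 274 km / 1.74545 = 157 km.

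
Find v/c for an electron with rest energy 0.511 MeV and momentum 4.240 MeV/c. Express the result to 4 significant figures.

0.9928

βγ = pc/(mc²) = 4.240/0.511 = 8.2975.
Since γ² = 1 + (βγ)² = 69.8485, γ = √69.8485 = 8.35754, and β = (βγ)/γ = 8.2975/8.35754 = 0.9928.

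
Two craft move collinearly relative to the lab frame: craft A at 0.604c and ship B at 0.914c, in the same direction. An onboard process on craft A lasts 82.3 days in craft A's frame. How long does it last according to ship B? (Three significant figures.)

Transform craft A's velocity into ship B's frame: (0.604 − 0.914)/(1 − 0.604·0.914) = −0.31/0.447944, so the relative speed is 0.69205c.
γ for this relative speed: γ = 1/√(1 − 0.478933) = 1.3853.
The clock on craft A records proper time, so ship B measures Δt = γΔτ = 1.3853 × 82.3 = 114 days.

114 days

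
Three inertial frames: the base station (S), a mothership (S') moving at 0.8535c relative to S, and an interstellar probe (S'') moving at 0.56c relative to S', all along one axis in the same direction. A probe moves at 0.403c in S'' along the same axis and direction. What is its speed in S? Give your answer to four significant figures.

Apply u = (u'+v)/(1+u'v) twice. Probe in the mothership frame: (0.403+0.56)/(1+0.403·0.56) = 0.963/1.22568 = 0.78569c.
That velocity, transformed to the rest frame of the base station: (0.78569+0.8535)/(1+0.78569·0.8535) = 1.63919/1.670586415 = 0.98121c.

0.9812c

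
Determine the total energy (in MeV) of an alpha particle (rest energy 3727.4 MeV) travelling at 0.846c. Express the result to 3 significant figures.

Lorentz factor: γ = (1 − 0.715716)^(−1/2) = 1.8755.
Total energy: E = γmc² = 1.8755 × 3727.4 MeV = 6990 MeV.

6990 MeV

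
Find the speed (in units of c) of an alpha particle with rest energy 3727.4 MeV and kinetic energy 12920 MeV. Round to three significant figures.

γ = 1 + K/(mc²) = 1 + 12920/3727.4 = 4.4662.
β = √(1 − 1/γ²) = √(1 − 0.050133) = √0.949867 = 0.975.

0.975c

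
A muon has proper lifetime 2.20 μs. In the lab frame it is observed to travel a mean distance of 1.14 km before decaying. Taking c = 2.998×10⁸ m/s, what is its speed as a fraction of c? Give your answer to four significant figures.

0.8656c

d = βγcτ ⇒ βγ = d/(cτ) = 1140 m / (659.56 m) = 1.7284.
β = (βγ)/√(1+(βγ)²) = 1.7284/√3.98737 = 0.8656.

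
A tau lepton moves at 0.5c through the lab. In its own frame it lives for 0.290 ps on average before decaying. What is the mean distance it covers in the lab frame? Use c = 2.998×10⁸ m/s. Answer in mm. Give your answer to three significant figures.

0.0502 mm

With β = 0.5, γ = 1/√(1 − 0.5²) = 1/√0.75 = 1.1547.
Lab-frame lifetime: Δt = γτ = 1.1547 × 0.290 ps = 0.33486 ps.
Distance: d = vΔt = 0.5 × 2.998×10⁸ m/s × 3.3486×10^-13 s = 5.02×10^-5 m = 0.0502 mm.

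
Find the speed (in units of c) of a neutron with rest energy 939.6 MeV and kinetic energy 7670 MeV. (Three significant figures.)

0.994c

K = (γ−1)mc², so γ = 1 + 7670/939.6 = 9.163.
Then v/c = √(1 − γ⁻²) = √(1 − 0.0119104) = √0.9880896 = 0.994.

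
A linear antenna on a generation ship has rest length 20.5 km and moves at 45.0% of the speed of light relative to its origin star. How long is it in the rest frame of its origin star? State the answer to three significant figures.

With β = 0.45, γ = 1/√(1 − 0.45²) = 1/√0.7975 = 1.1198.
Along the direction of motion the measured length is L₀/γ = 20.5/1.1198 = 18.3 km.

18.3 km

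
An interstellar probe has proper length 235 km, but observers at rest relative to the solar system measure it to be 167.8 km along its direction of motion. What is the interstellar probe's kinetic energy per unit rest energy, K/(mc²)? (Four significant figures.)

From L = L₀/γ: γ = 235/167.8 = 1.40048.
Since K = (γ−1)mc², K/(mc²) = 1.40048 − 1 = 0.4005.

0.4005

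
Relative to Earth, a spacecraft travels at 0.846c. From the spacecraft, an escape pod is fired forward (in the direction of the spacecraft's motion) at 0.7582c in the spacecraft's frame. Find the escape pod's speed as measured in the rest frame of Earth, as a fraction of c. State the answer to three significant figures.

In units of c, u = (u' + v)/(1 + u'v) with u' = 0.7582 and v = 0.846.
Numerator: 0.7582 + 0.846 = 1.6042. Denominator: 1 + (0.7582)(0.846) = 1.6414372.
u = 1.6042/1.6414372 = 0.97731, so the speed is 0.977c.

0.977c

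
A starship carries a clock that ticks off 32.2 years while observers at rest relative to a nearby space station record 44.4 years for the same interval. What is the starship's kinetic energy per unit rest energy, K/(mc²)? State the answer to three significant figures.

γ = Δt/Δτ = 44.4/32.2 = 1.37888.
K/(mc²) = γ − 1 = 1.37888 − 1 = 0.379.

0.379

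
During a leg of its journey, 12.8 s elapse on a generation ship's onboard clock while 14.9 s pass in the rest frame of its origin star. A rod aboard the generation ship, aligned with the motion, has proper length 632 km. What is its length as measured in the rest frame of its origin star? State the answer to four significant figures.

542.9 km

The time-dilation ratio gives γ = 14.9/12.8 = 1.16406.
L = L₀/γ = 632/1.16406 = 542.9 km.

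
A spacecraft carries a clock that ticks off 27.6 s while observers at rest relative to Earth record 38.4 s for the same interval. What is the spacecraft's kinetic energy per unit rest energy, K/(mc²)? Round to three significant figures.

0.391

γ = Δt/Δτ = 38.4/27.6 = 1.3913.
K/(mc²) = γ − 1 = 1.3913 − 1 = 0.391.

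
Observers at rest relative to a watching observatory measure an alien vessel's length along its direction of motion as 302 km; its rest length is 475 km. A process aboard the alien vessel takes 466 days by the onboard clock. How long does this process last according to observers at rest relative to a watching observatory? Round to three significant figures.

From L = L₀/γ: γ = 475/302 = 1.57285.
The same γ dilates the second interval: 1.57285 × 466 days = 733 days.

733 days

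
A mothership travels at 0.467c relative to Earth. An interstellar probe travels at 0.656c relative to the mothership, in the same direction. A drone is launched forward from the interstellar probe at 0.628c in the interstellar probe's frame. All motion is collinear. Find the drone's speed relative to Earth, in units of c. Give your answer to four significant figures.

0.9661c

First combine the drone and interstellar probe (S''→S'): u₁ = (0.628 + 0.656)/(1 + 0.628×0.656) = 1.284/1.411968 = 0.90937.
Then combine with the mothership (S'→S): u = (0.90937 + 0.467)/(1 + 0.90937×0.467) = 1.37637/1.42467579 = 0.96609.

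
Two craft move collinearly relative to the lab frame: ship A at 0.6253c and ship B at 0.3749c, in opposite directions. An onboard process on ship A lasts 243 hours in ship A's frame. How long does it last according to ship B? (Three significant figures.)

415 hours

Transform ship A's velocity into ship B's frame: (0.6253 + 0.3749)/(1 + 0.6253·0.3749) = 1.0002/1.23442497, so the relative speed is 0.81026c.
At |u| = 0.81026c, γ = (1 − 0.656521)^(−1/2) = 1.7063.
Ship A's interval is proper; time dilation gives Δt_B = γΔτ = 1.7063 × 243 hours = 415 hours.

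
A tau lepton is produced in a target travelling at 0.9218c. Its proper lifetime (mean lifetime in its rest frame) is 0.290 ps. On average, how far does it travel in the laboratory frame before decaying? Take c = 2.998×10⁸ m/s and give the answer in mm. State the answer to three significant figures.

0.207 mm

β² = 0.84971524, so γ = 1/√0.15028476 = 2.5795.
Lab-frame lifetime: Δt = γτ = 2.5795 × 0.290 ps = 0.74805 ps.
Distance: d = vΔt = 0.9218 × 2.998×10⁸ m/s × 7.4805×10^-13 s = 2.07×10^-4 m = 0.207 mm.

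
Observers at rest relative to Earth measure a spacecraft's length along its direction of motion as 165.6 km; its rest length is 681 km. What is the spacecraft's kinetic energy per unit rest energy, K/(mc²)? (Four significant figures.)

3.112

γ = L₀/L = 681/165.6 = 4.11232.
Since K = (γ−1)mc², K/(mc²) = 4.11232 − 1 = 3.112.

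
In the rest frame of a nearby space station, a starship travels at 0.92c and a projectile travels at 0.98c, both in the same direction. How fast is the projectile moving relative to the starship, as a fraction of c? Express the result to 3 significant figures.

Transform to the starship's frame: u' = (u − v)/(1 − uv/c²).
u' = (0.98 − 0.92)/(1 − 0.98×0.92) = 0.06/0.0984 = 0.60976.
Speed in the starship's frame: 0.610c (in the same direction).

0.610c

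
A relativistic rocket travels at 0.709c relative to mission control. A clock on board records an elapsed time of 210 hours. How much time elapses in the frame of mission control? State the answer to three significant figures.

γ = 1/√(1 − β²) = 1/√(1 − 0.502681) = 1/√0.497319 = 1/0.705208 = 1.418.
Time dilation: Δt = γ·Δτ = 1.418 × 210 = 298 hours.

298 hours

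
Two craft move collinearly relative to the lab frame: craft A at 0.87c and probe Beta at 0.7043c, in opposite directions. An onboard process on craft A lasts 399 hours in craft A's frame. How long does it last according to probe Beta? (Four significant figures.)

1838 hours

Speed of craft A in probe Beta's frame: u = (v_A + v_B)/(1 + v_A v_B/c²) = (0.87 + 0.7043)/(1 + 0.87×0.7043) = 1.5743/1.612741 = 0.97616; |u| = 0.97616c.
γ for this relative speed: γ = 1/√(1 − 0.952888) = 4.6072.
The clock on craft A records proper time, so probe Beta measures Δt = γΔτ = 4.6072 × 399 = 1838 hours.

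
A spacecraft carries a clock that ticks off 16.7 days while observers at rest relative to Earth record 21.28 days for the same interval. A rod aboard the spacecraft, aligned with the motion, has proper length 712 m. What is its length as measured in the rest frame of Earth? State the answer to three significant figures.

The time-dilation ratio gives γ = 21.28/16.7 = 1.27425.
L = L₀/γ = 712/1.27425 = 559 m.

559 m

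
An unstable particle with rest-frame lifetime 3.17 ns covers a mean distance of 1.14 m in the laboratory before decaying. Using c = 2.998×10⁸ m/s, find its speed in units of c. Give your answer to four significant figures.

0.7681c

d = βγcτ ⇒ βγ = d/(cτ) = 1.140 m / (0.950366 m) = 1.1995.
β = (βγ)/√(1+(βγ)²) = 1.1995/√2.4388 = 0.7681.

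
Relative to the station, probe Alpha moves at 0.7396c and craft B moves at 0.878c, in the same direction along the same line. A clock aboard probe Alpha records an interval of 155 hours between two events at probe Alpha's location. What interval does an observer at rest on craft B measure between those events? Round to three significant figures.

Transform probe Alpha's velocity into craft B's frame: (0.7396 − 0.878)/(1 − 0.7396·0.878) = −0.1384/0.3506312, so the relative speed is 0.39472c.
At |u| = 0.39472c, γ = (1 − 0.155804)^(−1/2) = 1.0884.
Probe Alpha's interval is proper; time dilation gives Δt_B = γΔτ = 1.0884 × 155 hours = 169 hours.

169 hours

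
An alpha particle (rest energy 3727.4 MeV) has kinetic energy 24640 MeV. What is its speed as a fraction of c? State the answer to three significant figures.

γ = 1 + K/(mc²) = 1 + 24640/3727.4 = 7.6105.
β = √(1 − 1/γ²) = √(1 − 0.0172653) = √0.9827347 = 0.991.

0.991c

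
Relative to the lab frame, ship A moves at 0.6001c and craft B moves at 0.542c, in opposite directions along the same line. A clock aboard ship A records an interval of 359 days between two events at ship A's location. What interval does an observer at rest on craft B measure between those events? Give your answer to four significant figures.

Transform ship A's velocity into craft B's frame: (0.6001 + 0.542)/(1 + 0.6001·0.542) = 1.1421/1.3252542, so the relative speed is 0.8618c.
At |u| = 0.8618c, γ = (1 − 0.742699)^(−1/2) = 1.9714.
Ship A's interval is proper; time dilation gives Δt_B = γΔτ = 1.9714 × 359 days = 707.7 days.

707.7 days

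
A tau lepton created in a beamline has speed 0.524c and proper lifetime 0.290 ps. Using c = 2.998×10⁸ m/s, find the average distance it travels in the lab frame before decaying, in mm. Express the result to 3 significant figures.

With β = 0.524, γ = 1/√(1 − 0.524²) = 1/√0.725424 = 1.1741.
Lab-frame lifetime: Δt = γτ = 1.1741 × 0.290 ps = 0.34049 ps.
Distance: d = vΔt = 0.524 × 2.998×10⁸ m/s × 3.4049×10^-13 s = 5.35×10^-5 m = 0.0535 mm.

0.0535 mm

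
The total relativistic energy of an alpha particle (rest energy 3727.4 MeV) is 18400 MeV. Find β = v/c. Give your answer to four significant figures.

0.9793

Total energy E = γmc² gives γ = 18400/3727.4 = 4.9364.
Hence β = √(1 − 1/γ²) = √(1 − 0.0410374) = √0.9589626 = 0.9793.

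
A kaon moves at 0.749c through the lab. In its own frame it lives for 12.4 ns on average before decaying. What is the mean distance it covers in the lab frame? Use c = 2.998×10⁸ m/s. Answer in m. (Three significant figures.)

With β = 0.749, γ = 1/√(1 − 0.749²) = 1/√0.438999 = 1.5093.
Lab-frame lifetime: Δt = γτ = 1.5093 × 12.4 ns = 18.715 ns.
Distance: d = vΔt = 0.749 × 2.998×10⁸ m/s × 1.8715×10^-8 s = 4.20 m.

4.20 m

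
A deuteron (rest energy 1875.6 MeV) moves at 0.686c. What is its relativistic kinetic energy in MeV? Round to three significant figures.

β² = 0.470596, so γ = 1/√0.529404 = 1.37438.
Kinetic energy: K = (γ − 1)mc² = (1.37438 − 1) × 1875.6 MeV = 0.37438 × 1875.6 = 702 MeV.

702 MeV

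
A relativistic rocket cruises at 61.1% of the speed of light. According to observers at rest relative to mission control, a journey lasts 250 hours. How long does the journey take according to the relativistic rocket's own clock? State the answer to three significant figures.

198 hours

With β = 0.611, γ = 1/√(1 − 0.611²) = 1/√0.626679 = 1.2632.
The moving clock records proper time: Δτ = Δt/γ = 250/1.2632 = 198 hours.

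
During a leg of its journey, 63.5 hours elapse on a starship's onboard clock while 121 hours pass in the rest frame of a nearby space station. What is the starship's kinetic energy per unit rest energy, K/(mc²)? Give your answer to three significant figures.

From Δt = γΔτ: γ = 121/63.5 = 1.90551.
K/(mc²) = γ − 1 = 1.90551 − 1 = 0.906.

0.906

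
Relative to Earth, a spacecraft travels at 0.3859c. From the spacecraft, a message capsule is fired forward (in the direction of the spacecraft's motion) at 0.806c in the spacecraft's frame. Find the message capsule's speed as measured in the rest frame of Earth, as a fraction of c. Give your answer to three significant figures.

In units of c, u = (u' + v)/(1 + u'v) with u' = 0.806 and v = 0.3859.
Numerator: 0.806 + 0.3859 = 1.1919. Denominator: 1 + (0.806)(0.3859) = 1.3110354.
u = 1.1919/1.3110354 = 0.90913, so the speed is 0.909c.

0.909c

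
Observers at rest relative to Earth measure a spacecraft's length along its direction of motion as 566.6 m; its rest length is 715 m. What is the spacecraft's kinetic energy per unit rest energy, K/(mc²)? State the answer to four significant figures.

From L = L₀/γ: γ = 715/566.6 = 1.26191.
Since K = (γ−1)mc², K/(mc²) = 1.26191 − 1 = 0.2619.

0.2619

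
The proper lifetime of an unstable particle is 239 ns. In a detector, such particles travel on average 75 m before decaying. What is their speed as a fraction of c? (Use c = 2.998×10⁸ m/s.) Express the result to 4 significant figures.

0.7231c

d = βγcτ ⇒ βγ = d/(cτ) = 75.00 m / (71.6522 m) = 1.0467.
β = (βγ)/√(1+(βγ)²) = 1.0467/√2.09558 = 0.7231.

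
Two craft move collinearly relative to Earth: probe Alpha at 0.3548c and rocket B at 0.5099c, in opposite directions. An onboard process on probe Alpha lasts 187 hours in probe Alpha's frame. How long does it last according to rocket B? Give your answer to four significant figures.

274.6 hours

Speed of probe Alpha in rocket B's frame: u = (v_A + v_B)/(1 + v_A v_B/c²) = (0.3548 + 0.5099)/(1 + 0.3548×0.5099) = 0.8647/1.18091252 = 0.73223; |u| = 0.73223c.
γ for this relative speed: γ = 1/√(1 − 0.536161) = 1.4683.
Probe Alpha's interval is proper; time dilation gives Δt_B = γΔτ = 1.4683 × 187 hours = 274.6 hours.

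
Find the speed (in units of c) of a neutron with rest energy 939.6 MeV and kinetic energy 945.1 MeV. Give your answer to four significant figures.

0.8669c

K = (γ−1)mc², so γ = 1 + 945.1/939.6 = 2.0059.
Then v/c = √(1 − γ⁻²) = √(1 − 0.248532) = √0.751468 = 0.8669.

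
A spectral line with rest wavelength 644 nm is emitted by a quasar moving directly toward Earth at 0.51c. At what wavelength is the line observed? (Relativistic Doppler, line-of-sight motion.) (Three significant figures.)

367 nm

Relativistic Doppler for wavelength: λ_obs = λ_src · √((1−β)/(1+β)).
With β = 0.51: factor = √(0.49/1.51) = 0.56965.
λ_obs = 644 × 0.56965 = 367 nm.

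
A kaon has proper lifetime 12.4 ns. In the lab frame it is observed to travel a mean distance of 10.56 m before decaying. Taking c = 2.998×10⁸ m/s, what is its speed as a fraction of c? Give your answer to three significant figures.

Lab distance = (lab lifetime)·v = γτ·βc, so βγ = d/(cτ) = 10.56/(2.998×10⁸ × 1.240×10^-8) = 2.8406.
With βγ = 2.8406: γ² = 1 + (βγ)² = 9.06901, and β = (βγ)/γ = 2.8406/3.01148 = 0.943.

0.943c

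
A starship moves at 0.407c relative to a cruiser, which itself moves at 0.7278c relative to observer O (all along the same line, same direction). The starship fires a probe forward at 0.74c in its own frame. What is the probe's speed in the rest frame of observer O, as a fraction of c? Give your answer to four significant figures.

Compose velocities in two stages. Stage 1 (into S'): u₁ = (0.74+0.407)/(1+0.74×0.407) = 0.88151.
Stage 2 (into S): u = (0.88151+0.7278)/(1+0.88151×0.7278) = 0.98035, so the speed is 0.9804c.

0.9804c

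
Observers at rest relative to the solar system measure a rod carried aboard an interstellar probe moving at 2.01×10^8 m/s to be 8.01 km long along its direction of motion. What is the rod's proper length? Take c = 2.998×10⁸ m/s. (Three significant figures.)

10.8 km

β = v/c = (2.01×10^8 m/s)/(2.998×10⁸ m/s) = 0.670447.
β² = 0.4494992, so γ = 1/√0.5505008 = 1.3478.
Proper length: L₀ = γ·L = 1.3478 × 8.01 = 10.8 km.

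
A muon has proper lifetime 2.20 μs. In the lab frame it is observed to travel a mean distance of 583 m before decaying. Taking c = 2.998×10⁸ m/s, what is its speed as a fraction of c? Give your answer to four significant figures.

0.6623c

Lab distance = (lab lifetime)·v = γτ·βc, so βγ = d/(cτ) = 583.0/(2.998×10⁸ × 2.200×10^-6) = 0.88392.
With βγ = 0.88392: γ² = 1 + (βγ)² = 1.781315, and β = (βγ)/γ = 0.88392/1.33466 = 0.6623.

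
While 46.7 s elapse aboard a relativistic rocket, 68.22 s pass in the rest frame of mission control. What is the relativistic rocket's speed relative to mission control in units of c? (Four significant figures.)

γ = Δt/Δτ = 68.22/46.7 = 1.4608.
β = √(1 − 1/γ²) = √(1 − 0.468617) = √0.531383 = 0.7290.

0.7290c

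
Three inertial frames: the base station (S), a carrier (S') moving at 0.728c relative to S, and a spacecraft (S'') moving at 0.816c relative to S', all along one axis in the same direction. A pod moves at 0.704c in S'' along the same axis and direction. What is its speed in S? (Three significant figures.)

First combine the pod and spacecraft (S''→S'): u₁ = (0.704 + 0.816)/(1 + 0.704×0.816) = 1.52/1.574464 = 0.96541.
Then combine with the carrier (S'→S): u = (0.96541 + 0.728)/(1 + 0.96541×0.728) = 1.69341/1.70281848 = 0.99447.

0.994c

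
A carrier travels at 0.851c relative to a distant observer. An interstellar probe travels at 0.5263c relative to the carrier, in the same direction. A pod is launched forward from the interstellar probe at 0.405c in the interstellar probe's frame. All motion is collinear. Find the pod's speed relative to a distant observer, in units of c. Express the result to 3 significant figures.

First combine the pod and interstellar probe (S''→S'): u₁ = (0.405 + 0.5263)/(1 + 0.405×0.5263) = 0.9313/1.2131515 = 0.76767.
Then combine with the carrier (S'→S): u = (0.76767 + 0.851)/(1 + 0.76767×0.851) = 1.61867/1.65328717 = 0.97906.

0.979c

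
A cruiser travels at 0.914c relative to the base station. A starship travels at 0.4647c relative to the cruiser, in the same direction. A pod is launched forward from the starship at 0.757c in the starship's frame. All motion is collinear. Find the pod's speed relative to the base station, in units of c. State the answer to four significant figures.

Apply u = (u'+v)/(1+u'v) twice. Pod in the cruiser frame: (0.757+0.4647)/(1+0.757·0.4647) = 1.2217/1.3517779 = 0.90377c.
That velocity, transformed to the rest frame of the base station: (0.90377+0.914)/(1+0.90377·0.914) = 1.81777/1.82604578 = 0.99547c.

0.9955c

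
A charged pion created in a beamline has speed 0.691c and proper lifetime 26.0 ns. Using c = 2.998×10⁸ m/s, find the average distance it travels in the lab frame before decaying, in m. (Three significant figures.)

7.45 m

γ = 1/√(1 − β²) = 1/√(1 − 0.477481) = 1/√0.522519 = 1/0.722855 = 1.3834.
Lab-frame lifetime: Δt = γτ = 1.3834 × 26.0 ns = 35.968 ns.
Distance: d = vΔt = 0.691 × 2.998×10⁸ m/s × 3.5968×10^-8 s = 7.45 m.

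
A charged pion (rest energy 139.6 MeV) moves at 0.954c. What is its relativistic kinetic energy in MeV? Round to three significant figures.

With β = 0.954, γ = 1/√(1 − 0.954²) = 1/√0.089884 = 3.3355.
Kinetic energy: K = (γ − 1)mc² = (3.3355 − 1) × 139.6 MeV = 2.3355 × 139.6 = 326 MeV.

326 MeV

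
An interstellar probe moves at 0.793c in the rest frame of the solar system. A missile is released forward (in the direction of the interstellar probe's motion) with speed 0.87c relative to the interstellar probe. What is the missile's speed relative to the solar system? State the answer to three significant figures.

0.984c

Relativistic velocity addition: u = (u' + v)/(1 + u'v/c²), with u' = 0.87c and v = 0.793c.
Numerator: 0.87 + 0.793 = 1.663. Denominator: 1 + (0.87)(0.793) = 1.68991.
u = 1.663/1.68991 = 0.98408, so the speed is 0.984c.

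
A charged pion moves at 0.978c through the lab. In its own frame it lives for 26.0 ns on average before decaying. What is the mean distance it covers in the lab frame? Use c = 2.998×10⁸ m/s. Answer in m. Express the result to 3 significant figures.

γ = 1/√(1 − β²) = 1/√(1 − 0.956484) = 1/√0.043516 = 4.7938.
Lab-frame lifetime: Δt = γτ = 4.7938 × 26.0 ns = 124.64 ns.
Distance: d = vΔt = 0.978 × 2.998×10⁸ m/s × 1.2464×10^-7 s = 36.5 m.

36.5 m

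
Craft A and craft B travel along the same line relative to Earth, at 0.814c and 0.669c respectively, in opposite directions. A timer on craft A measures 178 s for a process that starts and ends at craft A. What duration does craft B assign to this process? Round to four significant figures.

636.8 s

Speed of craft A in craft B's frame: u = (v_A + v_B)/(1 + v_A v_B/c²) = (0.814 + 0.669)/(1 + 0.814×0.669) = 1.483/1.544566 = 0.96014; |u| = 0.96014c.
At |u| = 0.96014c, γ = (1 − 0.921869)^(−1/2) = 3.5776.
The clock on craft A records proper time, so craft B measures Δt = γΔτ = 3.5776 × 178 = 636.8 s.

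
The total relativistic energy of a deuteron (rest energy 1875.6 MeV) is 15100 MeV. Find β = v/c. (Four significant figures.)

Total energy E = γmc² gives γ = 15100/1875.6 = 8.0508.
Hence β = √(1 − 1/γ²) = √(1 − 0.0154284) = √0.9845716 = 0.9923.

0.9923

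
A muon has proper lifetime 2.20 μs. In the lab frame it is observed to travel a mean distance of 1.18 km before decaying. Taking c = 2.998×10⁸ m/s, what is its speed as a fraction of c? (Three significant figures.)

0.873c

Lab distance = (lab lifetime)·v = γτ·βc, so βγ = d/(cτ) = 1180/(2.998×10⁸ × 2.200×10^-6) = 1.7891.
With βγ = 1.7891: γ² = 1 + (βγ)² = 4.20088, and β = (βγ)/γ = 1.7891/2.0496 = 0.873.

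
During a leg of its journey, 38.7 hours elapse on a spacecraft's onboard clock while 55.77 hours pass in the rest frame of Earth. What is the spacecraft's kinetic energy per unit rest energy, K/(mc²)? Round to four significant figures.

0.4411

γ = Δt/Δτ = 55.77/38.7 = 1.44109.
Since K = (γ−1)mc², K/(mc²) = 1.44109 − 1 = 0.4411.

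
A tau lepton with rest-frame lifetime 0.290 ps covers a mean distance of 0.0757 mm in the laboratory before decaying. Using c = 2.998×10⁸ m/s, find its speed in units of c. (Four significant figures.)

Let x = d/(cτ) = 7.570×10^-5 m / (2.998×10⁸ m/s × 2.900×10^-13 s) = 0.8707. Since d = βγcτ, x = βγ = β/√(1−β²).
Solving: β² = x²/(1+x²) = 0.758118/1.758118 = 0.43121, so β = 0.6567.

0.6567c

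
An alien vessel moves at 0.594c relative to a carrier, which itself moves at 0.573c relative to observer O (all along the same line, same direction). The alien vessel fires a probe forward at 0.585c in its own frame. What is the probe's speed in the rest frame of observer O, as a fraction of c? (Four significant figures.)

0.9644c

Apply u = (u'+v)/(1+u'v) twice. Probe in the carrier frame: (0.585+0.594)/(1+0.585·0.594) = 1.179/1.34749 = 0.87496c.
That velocity, transformed to the rest frame of observer O: (0.87496+0.573)/(1+0.87496·0.573) = 1.44796/1.50135208 = 0.96444c.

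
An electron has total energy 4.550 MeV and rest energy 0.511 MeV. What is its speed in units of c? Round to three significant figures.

Total energy E = γmc² gives γ = 4.550/0.511 = 8.9041.
Hence β = √(1 − 1/γ²) = √(1 − 0.012613) = √0.987387 = 0.994.

0.994c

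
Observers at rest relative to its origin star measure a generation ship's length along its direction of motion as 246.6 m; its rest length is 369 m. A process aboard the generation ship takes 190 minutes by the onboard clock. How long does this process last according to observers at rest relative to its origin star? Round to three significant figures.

284 minutes

Length contraction gives γ = L₀/L = 369/246.6 = 1.49635.
The same γ dilates the second interval: 1.49635 × 190 minutes = 284 minutes.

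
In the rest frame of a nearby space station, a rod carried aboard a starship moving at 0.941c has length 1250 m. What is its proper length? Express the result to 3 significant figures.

3690 m

β² = 0.885481, so γ = 1/√0.114519 = 2.955.
Proper length: L₀ = γ·L = 2.955 × 1250 = 3690 m.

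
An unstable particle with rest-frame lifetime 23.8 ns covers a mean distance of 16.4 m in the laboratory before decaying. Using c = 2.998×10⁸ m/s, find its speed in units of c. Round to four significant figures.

0.9170c

Lab distance = (lab lifetime)·v = γτ·βc, so βγ = d/(cτ) = 16.40/(2.998×10⁸ × 2.380×10^-8) = 2.2985.
With βγ = 2.2985: γ² = 1 + (βγ)² = 6.2831, and β = (βγ)/γ = 2.2985/2.50661 = 0.9170.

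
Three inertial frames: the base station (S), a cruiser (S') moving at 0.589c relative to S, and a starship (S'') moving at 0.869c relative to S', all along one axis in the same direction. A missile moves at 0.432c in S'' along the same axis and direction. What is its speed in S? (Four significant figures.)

Compose velocities in two stages. Stage 1 (into S'): u₁ = (0.432+0.869)/(1+0.432×0.869) = 0.9459.
Stage 2 (into S): u = (0.9459+0.589)/(1+0.9459×0.589) = 0.98572, so the speed is 0.9857c.

0.9857c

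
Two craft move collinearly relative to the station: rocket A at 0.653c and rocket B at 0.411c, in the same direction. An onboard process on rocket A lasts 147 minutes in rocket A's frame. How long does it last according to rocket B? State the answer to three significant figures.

Speed of rocket A in rocket B's frame: u = (v_A − v_B)/(1 − v_A v_B/c²) = (0.653 − 0.411)/(1 − 0.653×0.411) = 0.242/0.731617 = 0.33077; |u| = 0.33077c.
At |u| = 0.33077c, γ = (1 − 0.109409)^(−1/2) = 1.0596.
Rocket A's interval is proper; time dilation gives Δt_B = γΔτ = 1.0596 × 147 minutes = 156 minutes.

156 minutes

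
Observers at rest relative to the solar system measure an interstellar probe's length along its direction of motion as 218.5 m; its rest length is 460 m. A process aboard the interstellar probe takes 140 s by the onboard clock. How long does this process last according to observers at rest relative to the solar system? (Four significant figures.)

294.7 s

From L = L₀/γ: γ = 460/218.5 = 2.10526.
Δt = γΔτ = 2.10526 × 140 = 294.7 s.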